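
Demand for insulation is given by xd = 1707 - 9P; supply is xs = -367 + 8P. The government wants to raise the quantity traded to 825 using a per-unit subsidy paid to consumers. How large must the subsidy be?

At x = 825, invert demand for the buyer price: Pb = (1707 − 825)/9 = 98; invert supply for the seller price: Ps = (825 − (-367))/8 = 149.
The subsidy must fill the gap: s = Ps − Pb = 149 − 98 = 51.

Required subsidy s = 51 per unit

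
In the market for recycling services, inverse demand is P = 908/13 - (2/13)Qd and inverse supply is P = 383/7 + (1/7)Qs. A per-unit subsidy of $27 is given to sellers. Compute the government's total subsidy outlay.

Government cost = $3834

Pre-subsidy: 908/13 - (2/13)Q = 383/7 + (1/7)Q gives Q* = 51 and P* = 62.
With the subsidy, sellers receive Ps = Pb + 27 for each unit, where Pb is the price buyers pay.
On the curves, Pb = 908/13 - (2/13)Q and Ps = 383/7 + (1/7)Q; the wedge Ps − Pb = 27 gives 383/7 + (1/7)Q − (908/13 - (2/13)Q) = 27, so Q' = 142.
Then Pb = 908/13 − (2/13)·142 = 48 and Ps = 383/7 + (1/7)·142 = 75.
Government outlay = subsidy × quantity = 27 × 142 = 3834.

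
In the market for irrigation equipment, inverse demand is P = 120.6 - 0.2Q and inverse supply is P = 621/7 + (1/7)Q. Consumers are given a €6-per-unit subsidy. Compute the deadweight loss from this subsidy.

Pre-subsidy: 120.6 - 0.2Q = 621/7 + (1/7)Q gives Q* = 93 and P* = 102.
With the rebate, buyers effectively pay Pb = Ps − 6, where Ps is the price sellers receive.
On the curves, Pb = 120.6 - 0.2Q and Ps = 621/7 + (1/7)Q; the wedge Ps − Pb = 6 gives 621/7 + (1/7)Q − (120.6 - 0.2Q) = 6, so Q' = 110.5.
Then Pb = 120.6 − 0.2·110.5 = 98.5 and Ps = 621/7 + (1/7)·110.5 = 104.5.
The subsidy expands output by 110.5 − 93 = 17.5 past the efficient level; on those units the gap between marginal cost and willingness to pay runs from 0 up to 6.
DWL = ½ × 6 × 17.5 = 52.5.

Deadweight loss = €52.5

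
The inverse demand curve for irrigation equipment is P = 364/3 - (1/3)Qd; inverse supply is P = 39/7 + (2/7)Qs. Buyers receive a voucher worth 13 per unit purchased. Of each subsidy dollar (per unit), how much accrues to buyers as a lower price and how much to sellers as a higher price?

Buyers gain 7 per unit; sellers gain 6 per unit

Pre-subsidy: 364/3 - (1/3)Q = 39/7 + (2/7)Q gives Q* = 187 and P* = 59.
With the rebate, buyers effectively pay Pb = Ps − 13, where Ps is the price sellers receive.
On the curves, Pb = 364/3 - (1/3)Q and Ps = 39/7 + (2/7)Q; the wedge Ps − Pb = 13 gives 39/7 + (2/7)Q − (364/3 - (1/3)Q) = 13, so Q' = 208.
Then Pb = 364/3 − (1/3)·208 = 52 and Ps = 39/7 + (2/7)·208 = 65.
Buyers' price falls by P* − Pb = 59 − 52 = 7; sellers' price rises by Ps − P* = 65 − 59 = 6.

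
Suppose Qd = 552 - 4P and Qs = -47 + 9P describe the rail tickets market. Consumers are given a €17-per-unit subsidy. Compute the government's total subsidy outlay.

Pre-subsidy: 552 - 4P = -47 + 9P gives P* = 599/13, Q* = 4780/13.
With the rebate, buyers effectively pay Pb = Ps − 17, where Ps is the price sellers receive.
Demand in terms of Ps becomes Qd = 552 − 4(Ps − 17) = 620 - 4Ps. Setting this equal to supply: 620 - 4Ps = -47 + 9Ps, so Ps = 667/13.
Buyers pay Pb = 667/13 − 17 = 446/13; Q' = -47 + 9·(667/13) = 5392/13.
Government outlay = subsidy × quantity = 17 × 5392/13 = 91664/13.

Government cost = 91664/13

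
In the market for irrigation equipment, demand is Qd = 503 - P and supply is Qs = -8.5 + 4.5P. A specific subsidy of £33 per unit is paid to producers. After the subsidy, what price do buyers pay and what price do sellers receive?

Pre-subsidy: 503 - P = -8.5 + 4.5P gives P* = 93, Q* = 410.
With the subsidy, sellers receive Ps = Pb + 33 for each unit, where Pb is the price buyers pay.
Supply in terms of Pb becomes Qs = -8.5 + 4.5(Pb + 33) = 140 + 4.5Pb. Setting this equal to demand: 503 - Pb = 140 + 4.5Pb, so Pb = 66.
Sellers receive Ps = 66 + 33 = 99; Q' = 503 − 1·66 = 437.

Buyers pay £66; sellers receive £99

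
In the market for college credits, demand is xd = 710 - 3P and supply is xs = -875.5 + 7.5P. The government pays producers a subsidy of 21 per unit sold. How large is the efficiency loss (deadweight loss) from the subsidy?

Pre-subsidy: 710 - 3P = -875.5 + 7.5P gives P* = 151, x* = 257.
With the subsidy, sellers receive Ps = Pb + 21 for each unit, where Pb is the price buyers pay.
Supply in terms of Pb becomes xs = -875.5 + 7.5(Pb + 21) = -718 + 7.5Pb. Setting this equal to demand: 710 - 3Pb = -718 + 7.5Pb, so Pb = 136.
Sellers receive Ps = 136 + 21 = 157; x' = 710 − 3·136 = 302.
The subsidy expands output by 302 − 257 = 45 past the efficient level; on those units the gap between marginal cost and willingness to pay runs from 0 up to 21.
DWL = ½ × 21 × 45 = 472.5.

Deadweight loss = 472.5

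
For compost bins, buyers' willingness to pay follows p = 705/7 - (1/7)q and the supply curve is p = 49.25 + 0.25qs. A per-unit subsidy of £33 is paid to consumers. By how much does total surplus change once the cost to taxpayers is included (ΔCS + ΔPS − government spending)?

Net change in total surplus = -£1386

Pre-subsidy: 705/7 - (1/7)q = 49.25 + 0.25q gives q* = 131 and p* = 82.
With the rebate, buyers effectively pay pb = ps − 33, where ps is the price sellers receive.
On the curves, pb = 705/7 - (1/7)q and ps = 49.25 + 0.25q; the wedge ps − pb = 33 gives 49.25 + 0.25q − (705/7 - (1/7)q) = 33, so q' = 215.
Then pb = 705/7 − (1/7)·215 = 70 and ps = 49.25 + 0.25·215 = 103.
ΔCS = ½(131 + 215)(82 − 70) = 2076; ΔPS = ½(131 + 215)(103 − 82) = 3633.
Government spending = 33 × 215 = 7095.
Net change = 2076 + 3633 − 7095 = -1386. The loss equals the DWL triangle ½·33·84.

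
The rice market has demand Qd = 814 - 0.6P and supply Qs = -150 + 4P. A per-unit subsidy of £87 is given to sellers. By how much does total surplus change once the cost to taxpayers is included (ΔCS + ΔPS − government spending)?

Net change in total surplus = -45414/23

Pre-subsidy: 814 - 0.6P = -150 + 4P gives P* = 4820/23, Q* = 15830/23.
With the subsidy, sellers receive Ps = Pb + 87 for each unit, where Pb is the price buyers pay.
Supply in terms of Pb becomes Qs = -150 + 4(Pb + 87) = 198 + 4Pb. Setting this equal to demand: 814 - 0.6Pb = 198 + 4Pb, so Pb = 3080/23.
Sellers receive Ps = 3080/23 + 87 = 5081/23; Q' = 814 − 0.6·(3080/23) = 16874/23.
ΔCS = ½(15830/23 + 16874/23)(4820/23 − 3080/23) = 28452480/529; ΔPS = ½(15830/23 + 16874/23)(5081/23 − 4820/23) = 4267872/529.
Government spending = 87 × 16874/23 = 1468038/23.
Net change = 28452480/529 + 4267872/529 − 1468038/23 = -45414/23. The loss equals the DWL triangle ½·87·1044/23.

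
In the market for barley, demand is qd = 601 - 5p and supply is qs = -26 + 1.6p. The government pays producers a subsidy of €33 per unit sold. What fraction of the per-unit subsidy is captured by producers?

Producer share = 25/33

Pre-subsidy: 601 - 5p = -26 + 1.6p gives p* = 95, q* = 126.
With the subsidy, sellers receive ps = pb + 33 for each unit, where pb is the price buyers pay.
Supply in terms of pb becomes qs = -26 + 1.6(pb + 33) = 26.8 + 1.6pb. Setting this equal to demand: 601 - 5pb = 26.8 + 1.6pb, so pb = 87.
Sellers receive ps = 87 + 33 = 120; q' = 601 − 5·87 = 166.
Buyers' price falls by p* − pb = 95 − 87 = 8; sellers' price rises by ps − p* = 120 − 95 = 25.
So producers capture 25/33 = 25/33 of each unit of subsidy.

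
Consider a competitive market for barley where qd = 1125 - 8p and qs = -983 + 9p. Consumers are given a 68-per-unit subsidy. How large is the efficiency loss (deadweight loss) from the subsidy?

Pre-subsidy: 1125 - 8p = -983 + 9p gives p* = 124, q* = 133.
With the rebate, buyers effectively pay pb = ps − 68, where ps is the price sellers receive.
Demand in terms of ps becomes qd = 1125 − 8(ps − 68) = 1669 - 8ps. Setting this equal to supply: 1669 - 8ps = -983 + 9ps, so ps = 156.
Buyers pay pb = 156 − 68 = 88; q' = -983 + 9·156 = 421.
The subsidy expands output by 421 − 133 = 288 past the efficient level; on those units the gap between marginal cost and willingness to pay runs from 0 up to 68.
DWL = ½ × 68 × 288 = 9792.

Deadweight loss = 9792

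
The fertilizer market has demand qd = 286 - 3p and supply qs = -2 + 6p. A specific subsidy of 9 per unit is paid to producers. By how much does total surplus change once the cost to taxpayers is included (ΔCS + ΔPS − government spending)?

Pre-subsidy: 286 - 3p = -2 + 6p gives p* = 32, q* = 190.
With the subsidy, sellers receive ps = pb + 9 for each unit, where pb is the price buyers pay.
Supply in terms of pb becomes qs = -2 + 6(pb + 9) = 52 + 6pb. Setting this equal to demand: 286 - 3pb = 52 + 6pb, so pb = 26.
Sellers receive ps = 26 + 9 = 35; q' = 286 − 3·26 = 208.
ΔCS = ½(190 + 208)(32 − 26) = 1194; ΔPS = ½(190 + 208)(35 − 32) = 597.
Government spending = 9 × 208 = 1872.
Net change = 1194 + 597 − 1872 = -81. The loss equals the DWL triangle ½·9·18.

Net change in total surplus = -81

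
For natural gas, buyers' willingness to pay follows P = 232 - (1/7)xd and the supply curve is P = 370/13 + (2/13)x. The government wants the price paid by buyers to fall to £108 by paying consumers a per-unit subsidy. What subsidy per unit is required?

At a buyer price of 108, quantity demanded is 1624 − 7·108 = 868.
Sellers supply 868 only when they receive Ps = 370/13 + (2/13)·868 = 162.
s = Ps − Pb = 162 − 108 = 54.

Required subsidy s = £54 per unit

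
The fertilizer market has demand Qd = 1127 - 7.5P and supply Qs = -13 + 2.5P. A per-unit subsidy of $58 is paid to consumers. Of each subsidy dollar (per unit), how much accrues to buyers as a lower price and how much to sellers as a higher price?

Buyers gain $14.5 per unit; sellers gain $43.5 per unit

Pre-subsidy: 1127 - 7.5P = -13 + 2.5P gives P* = 114, Q* = 272.
With the rebate, buyers effectively pay Pb = Ps − 58, where Ps is the price sellers receive.
Demand in terms of Ps becomes Qd = 1127 − 7.5(Ps − 58) = 1562 - 7.5Ps. Setting this equal to supply: 1562 - 7.5Ps = -13 + 2.5Ps, so Ps = 157.5.
Buyers pay Pb = 157.5 − 58 = 99.5; Q' = -13 + 2.5·157.5 = 380.75.
Buyers' price falls by P* − Pb = 114 − 99.5 = 14.5; sellers' price rises by Ps − P* = 157.5 − 114 = 43.5.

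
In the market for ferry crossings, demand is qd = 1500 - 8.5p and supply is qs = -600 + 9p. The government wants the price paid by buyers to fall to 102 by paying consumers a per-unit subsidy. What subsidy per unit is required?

At a buyer price of 102, quantity demanded is 1500 − 8.5·102 = 633.
Sellers supply 633 only when they receive ps with -600 + 9·ps = 633, i.e. ps = 137.
s = ps − pb = 137 − 102 = 35.

Required subsidy s = 35 per unit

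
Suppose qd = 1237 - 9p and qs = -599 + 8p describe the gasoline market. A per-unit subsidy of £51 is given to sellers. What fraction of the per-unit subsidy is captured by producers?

Producer share = 9/17

Pre-subsidy: 1237 - 9p = -599 + 8p gives p* = 108, q* = 265.
With the subsidy, sellers receive ps = pb + 51 for each unit, where pb is the price buyers pay.
Supply in terms of pb becomes qs = -599 + 8(pb + 51) = -191 + 8pb. Setting this equal to demand: 1237 - 9pb = -191 + 8pb, so pb = 84.
Sellers receive ps = 84 + 51 = 135; q' = 1237 − 9·84 = 481.
Buyers' price falls by p* − pb = 108 − 84 = 24; sellers' price rises by ps − p* = 135 − 108 = 27.
So producers capture 27/51 = 9/17 of each unit of subsidy.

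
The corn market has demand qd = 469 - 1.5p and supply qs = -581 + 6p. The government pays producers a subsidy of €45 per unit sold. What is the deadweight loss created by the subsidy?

Deadweight loss = €1215

Pre-subsidy: 469 - 1.5p = -581 + 6p gives p* = 140, q* = 259.
With the subsidy, sellers receive ps = pb + 45 for each unit, where pb is the price buyers pay.
Supply in terms of pb becomes qs = -581 + 6(pb + 45) = -311 + 6pb. Setting this equal to demand: 469 - 1.5pb = -311 + 6pb, so pb = 104.
Sellers receive ps = 104 + 45 = 149; q' = 469 − 1.5·104 = 313.
The subsidy expands output by 313 − 259 = 54 past the efficient level; on those units the gap between marginal cost and willingness to pay runs from 0 up to 45.
DWL = ½ × 45 × 54 = 1215.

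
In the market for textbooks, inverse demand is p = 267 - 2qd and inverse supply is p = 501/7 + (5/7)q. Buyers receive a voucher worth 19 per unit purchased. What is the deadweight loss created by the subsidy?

Deadweight loss = 66.5

Pre-subsidy: 267 - 2q = 501/7 + (5/7)q gives q* = 72 and p* = 123.
With the rebate, buyers effectively pay pb = ps − 19, where ps is the price sellers receive.
On the curves, pb = 267 - 2q and ps = 501/7 + (5/7)q; the wedge ps − pb = 19 gives 501/7 + (5/7)q − (267 - 2q) = 19, so q' = 79.
Then pb = 267 − 2·79 = 109 and ps = 501/7 + (5/7)·79 = 128.
The subsidy expands output by 79 − 72 = 7 past the efficient level; on those units the gap between marginal cost and willingness to pay runs from 0 up to 19.
DWL = ½ × 19 × 7 = 66.5.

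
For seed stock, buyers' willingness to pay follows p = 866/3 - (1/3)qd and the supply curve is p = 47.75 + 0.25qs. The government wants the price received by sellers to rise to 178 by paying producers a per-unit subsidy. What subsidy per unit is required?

Required subsidy s = 63 per unit

At a seller price of 178, quantity supplied is -191 + 4·178 = 521.
Buyers absorb 521 only when they pay pb = 866/3 − (1/3)·521 = 115.
s = ps − pb = 178 − 115 = 63.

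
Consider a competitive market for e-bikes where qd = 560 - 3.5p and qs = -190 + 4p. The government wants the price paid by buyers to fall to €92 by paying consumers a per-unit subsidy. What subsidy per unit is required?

Required subsidy s = €15 per unit

At a buyer price of 92, quantity demanded is 560 − 3.5·92 = 238.
Sellers supply 238 only when they receive ps with -190 + 4·ps = 238, i.e. ps = 107.
s = ps − pb = 107 − 92 = 15.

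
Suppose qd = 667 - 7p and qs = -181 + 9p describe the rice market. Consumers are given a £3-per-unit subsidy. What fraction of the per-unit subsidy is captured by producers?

Pre-subsidy: 667 - 7p = -181 + 9p gives p* = 53, q* = 296.
With the rebate, buyers effectively pay pb = ps − 3, where ps is the price sellers receive.
Demand in terms of ps becomes qd = 667 − 7(ps − 3) = 688 - 7ps. Setting this equal to supply: 688 - 7ps = -181 + 9ps, so ps = 54.3125.
Buyers pay pb = 54.3125 − 3 = 51.3125; q' = -181 + 9·54.3125 = 307.8125.
Buyers' price falls by p* − pb = 53 − 51.3125 = 1.6875; sellers' price rises by ps − p* = 54.3125 − 53 = 1.3125.
So producers capture 1.3125/3 = 0.4375 of each unit of subsidy.

Producer share = 0.4375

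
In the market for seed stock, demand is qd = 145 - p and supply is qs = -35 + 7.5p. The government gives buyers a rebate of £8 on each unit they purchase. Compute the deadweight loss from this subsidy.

Deadweight loss = 480/17

Pre-subsidy: 145 - p = -35 + 7.5p gives p* = 360/17, q* = 2105/17.
With the rebate, buyers effectively pay pb = ps − 8, where ps is the price sellers receive.
Demand in terms of ps becomes qd = 145 − 1(ps − 8) = 153 - ps. Setting this equal to supply: 153 - ps = -35 + 7.5ps, so ps = 376/17.
Buyers pay pb = 376/17 − 8 = 240/17; q' = -35 + 7.5·(376/17) = 2225/17.
The subsidy expands output by 2225/17 − 2105/17 = 120/17 past the efficient level; on those units the gap between marginal cost and willingness to pay runs from 0 up to 8.
DWL = ½ × 8 × 120/17 = 480/17.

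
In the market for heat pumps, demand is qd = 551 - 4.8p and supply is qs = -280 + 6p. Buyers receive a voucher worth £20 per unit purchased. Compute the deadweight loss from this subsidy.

Deadweight loss = 1600/3

Pre-subsidy: 551 - 4.8p = -280 + 6p gives p* = 1385/18, q* = 545/3.
With the rebate, buyers effectively pay pb = ps − 20, where ps is the price sellers receive.
Demand in terms of ps becomes qd = 551 − 4.8(ps − 20) = 647 - 4.8ps. Setting this equal to supply: 647 - 4.8ps = -280 + 6ps, so ps = 515/6.
Buyers pay pb = 515/6 − 20 = 395/6; q' = -280 + 6·(515/6) = 235.
The subsidy expands output by 235 − 545/3 = 160/3 past the efficient level; on those units the gap between marginal cost and willingness to pay runs from 0 up to 20.
DWL = ½ × 20 × 160/3 = 1600/3.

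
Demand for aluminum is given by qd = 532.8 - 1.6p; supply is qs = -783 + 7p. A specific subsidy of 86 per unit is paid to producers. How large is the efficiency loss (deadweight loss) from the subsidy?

Pre-subsidy: 532.8 - 1.6p = -783 + 7p gives p* = 153, q* = 288.
With the subsidy, sellers receive ps = pb + 86 for each unit, where pb is the price buyers pay.
Supply in terms of pb becomes qs = -783 + 7(pb + 86) = -181 + 7pb. Setting this equal to demand: 532.8 - 1.6pb = -181 + 7pb, so pb = 83.
Sellers receive ps = 83 + 86 = 169; q' = 532.8 − 1.6·83 = 400.
The subsidy expands output by 400 − 288 = 112 past the efficient level; on those units the gap between marginal cost and willingness to pay runs from 0 up to 86.
DWL = ½ × 86 × 112 = 4816.

Deadweight loss = 4816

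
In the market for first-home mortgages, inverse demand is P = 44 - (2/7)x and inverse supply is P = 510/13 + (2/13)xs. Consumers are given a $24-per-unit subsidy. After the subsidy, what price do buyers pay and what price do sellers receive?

Pre-subsidy: 44 - (2/7)x = 510/13 + (2/13)x gives x* = 10.85 and P* = 40.9.
With the rebate, buyers effectively pay Pb = Ps − 24, where Ps is the price sellers receive.
On the curves, Pb = 44 - (2/7)x and Ps = 510/13 + (2/13)x; the wedge Ps − Pb = 24 gives 510/13 + (2/13)x − (44 - (2/7)x) = 24, so x' = 65.45.
Then Pb = 44 − (2/7)·65.45 = 25.3 and Ps = 510/13 + (2/13)·65.45 = 49.3.

Buyers pay $25.3; sellers receive $49.3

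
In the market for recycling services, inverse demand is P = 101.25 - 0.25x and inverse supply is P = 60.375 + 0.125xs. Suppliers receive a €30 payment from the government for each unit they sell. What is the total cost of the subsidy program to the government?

Government cost = €5670

Pre-subsidy: 101.25 - 0.25x = 60.375 + 0.125x gives x* = 109 and P* = 74.
With the subsidy, sellers receive Ps = Pb + 30 for each unit, where Pb is the price buyers pay.
On the curves, Pb = 101.25 - 0.25x and Ps = 60.375 + 0.125x; the wedge Ps − Pb = 30 gives 60.375 + 0.125x − (101.25 - 0.25x) = 30, so x' = 189.
Then Pb = 101.25 − 0.25·189 = 54 and Ps = 60.375 + 0.125·189 = 84.
Government outlay = subsidy × quantity = 30 × 189 = 5670.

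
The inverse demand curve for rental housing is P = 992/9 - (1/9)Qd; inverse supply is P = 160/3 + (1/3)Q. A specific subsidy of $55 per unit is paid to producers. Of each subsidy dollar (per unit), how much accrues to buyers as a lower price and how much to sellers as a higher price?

Pre-subsidy: 992/9 - (1/9)Q = 160/3 + (1/3)Q gives Q* = 128 and P* = 96.
With the subsidy, sellers receive Ps = Pb + 55 for each unit, where Pb is the price buyers pay.
On the curves, Pb = 992/9 - (1/9)Q and Ps = 160/3 + (1/3)Q; the wedge Ps − Pb = 55 gives 160/3 + (1/3)Q − (992/9 - (1/9)Q) = 55, so Q' = 251.75.
Then Pb = 992/9 − (1/9)·251.75 = 82.25 and Ps = 160/3 + (1/3)·251.75 = 137.25.
Buyers' price falls by P* − Pb = 96 − 82.25 = 13.75; sellers' price rises by Ps − P* = 137.25 − 96 = 41.25.

Buyers gain $13.75 per unit; sellers gain $41.25 per unit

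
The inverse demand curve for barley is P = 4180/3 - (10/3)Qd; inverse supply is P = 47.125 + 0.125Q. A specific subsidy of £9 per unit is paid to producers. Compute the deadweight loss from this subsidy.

Pre-subsidy: 4180/3 - (10/3)Q = 47.125 + 0.125Q gives Q* = 32309/83 and P* = 7950/83.
With the subsidy, sellers receive Ps = Pb + 9 for each unit, where Pb is the price buyers pay.
On the curves, Pb = 4180/3 - (10/3)Q and Ps = 47.125 + 0.125Q; the wedge Ps − Pb = 9 gives 47.125 + 0.125Q − (4180/3 - (10/3)Q) = 9, so Q' = 32525/83.
Then Pb = 4180/3 − (10/3)·(32525/83) = 7230/83 and Ps = 47.125 + 0.125·(32525/83) = 7977/83.
The subsidy expands output by 32525/83 − 32309/83 = 216/83 past the efficient level; on those units the gap between marginal cost and willingness to pay runs from 0 up to 9.
DWL = ½ × 9 × 216/83 = 972/83.

Deadweight loss = 972/83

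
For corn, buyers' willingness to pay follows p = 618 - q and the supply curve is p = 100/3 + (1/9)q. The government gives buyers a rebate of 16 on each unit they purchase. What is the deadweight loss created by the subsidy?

Pre-subsidy: 618 - q = 100/3 + (1/9)q gives q* = 526.2 and p* = 91.8.
With the rebate, buyers effectively pay pb = ps − 16, where ps is the price sellers receive.
On the curves, pb = 618 - q and ps = 100/3 + (1/9)q; the wedge ps − pb = 16 gives 100/3 + (1/9)q − (618 - q) = 16, so q' = 540.6.
Then pb = 618 − 1·540.6 = 77.4 and ps = 100/3 + (1/9)·540.6 = 93.4.
The subsidy expands output by 540.6 − 526.2 = 14.4 past the efficient level; on those units the gap between marginal cost and willingness to pay runs from 0 up to 16.
DWL = ½ × 16 × 14.4 = 115.2.

Deadweight loss = 115.2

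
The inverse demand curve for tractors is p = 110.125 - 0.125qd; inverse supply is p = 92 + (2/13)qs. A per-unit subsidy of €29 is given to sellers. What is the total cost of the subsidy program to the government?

Government cost = €4901

Pre-subsidy: 110.125 - 0.125q = 92 + (2/13)q gives q* = 65 and p* = 102.
With the subsidy, sellers receive ps = pb + 29 for each unit, where pb is the price buyers pay.
On the curves, pb = 110.125 - 0.125q and ps = 92 + (2/13)q; the wedge ps − pb = 29 gives 92 + (2/13)q − (110.125 - 0.125q) = 29, so q' = 169.
Then pb = 110.125 − 0.125·169 = 89 and ps = 92 + (2/13)·169 = 118.
Government outlay = subsidy × quantity = 29 × 169 = 4901.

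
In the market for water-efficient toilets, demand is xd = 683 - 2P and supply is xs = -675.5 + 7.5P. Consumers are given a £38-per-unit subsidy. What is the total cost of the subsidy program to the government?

Government cost = £17366

Pre-subsidy: 683 - 2P = -675.5 + 7.5P gives P* = 143, x* = 397.
With the rebate, buyers effectively pay Pb = Ps − 38, where Ps is the price sellers receive.
Demand in terms of Ps becomes xd = 683 − 2(Ps − 38) = 759 - 2Ps. Setting this equal to supply: 759 - 2Ps = -675.5 + 7.5Ps, so Ps = 151.
Buyers pay Pb = 151 − 38 = 113; x' = -675.5 + 7.5·151 = 457.
Government outlay = subsidy × quantity = 38 × 457 = 17366.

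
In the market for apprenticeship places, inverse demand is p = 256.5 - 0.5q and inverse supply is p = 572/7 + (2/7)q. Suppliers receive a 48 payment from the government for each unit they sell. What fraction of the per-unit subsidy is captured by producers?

Producer share = 4/11

Pre-subsidy: 256.5 - 0.5q = 572/7 + (2/7)q gives q* = 2447/11 and p* = 1598/11.
With the subsidy, sellers receive ps = pb + 48 for each unit, where pb is the price buyers pay.
On the curves, pb = 256.5 - 0.5q and ps = 572/7 + (2/7)q; the wedge ps − pb = 48 gives 572/7 + (2/7)q − (256.5 - 0.5q) = 48, so q' = 3119/11.
Then pb = 256.5 − 0.5·(3119/11) = 1262/11 and ps = 572/7 + (2/7)·(3119/11) = 1790/11.
Buyers' price falls by p* − pb = 1598/11 − 1262/11 = 336/11; sellers' price rises by ps − p* = 1790/11 − 1598/11 = 192/11.
So producers capture (192/11)/48 = 4/11 of each unit of subsidy.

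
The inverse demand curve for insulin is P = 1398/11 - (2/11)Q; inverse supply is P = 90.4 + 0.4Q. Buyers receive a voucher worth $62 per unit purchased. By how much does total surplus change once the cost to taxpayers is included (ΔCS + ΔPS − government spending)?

Pre-subsidy: 1398/11 - (2/11)Q = 90.4 + 0.4Q gives Q* = 63.0625 and P* = 115.625.
With the rebate, buyers effectively pay Pb = Ps − 62, where Ps is the price sellers receive.
On the curves, Pb = 1398/11 - (2/11)Q and Ps = 90.4 + 0.4Q; the wedge Ps − Pb = 62 gives 90.4 + 0.4Q − (1398/11 - (2/11)Q) = 62, so Q' = 169.625.
Then Pb = 1398/11 − (2/11)·169.625 = 96.25 and Ps = 90.4 + 0.4·169.625 = 158.25.
ΔCS = ½(63.0625 + 169.625)(115.625 − 96.25) = 2254.16015625; ΔPS = ½(63.0625 + 169.625)(158.25 − 115.625) = 4959.15234375.
Government spending = 62 × 169.625 = 10516.75.
Net change = 2254.16015625 + 4959.15234375 − 10516.75 = -3303.4375. The loss equals the DWL triangle ½·62·106.5625.

Net change in total surplus = -$3303.4375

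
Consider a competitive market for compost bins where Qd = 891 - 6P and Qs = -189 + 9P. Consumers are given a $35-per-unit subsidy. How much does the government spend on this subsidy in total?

Pre-subsidy: 891 - 6P = -189 + 9P gives P* = 72, Q* = 459.
With the rebate, buyers effectively pay Pb = Ps − 35, where Ps is the price sellers receive.
Demand in terms of Ps becomes Qd = 891 − 6(Ps − 35) = 1101 - 6Ps. Setting this equal to supply: 1101 - 6Ps = -189 + 9Ps, so Ps = 86.
Buyers pay Pb = 86 − 35 = 51; Q' = -189 + 9·86 = 585.
Government outlay = subsidy × quantity = 35 × 585 = 20475.

Government cost = $20475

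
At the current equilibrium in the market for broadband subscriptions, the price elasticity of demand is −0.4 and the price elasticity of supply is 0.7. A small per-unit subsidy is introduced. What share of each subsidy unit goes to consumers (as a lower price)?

Consumer share = 7/11

For a small subsidy around the equilibrium, the benefit split depends on the relative slopes, which at a point are proportional to the elasticities.
Buyer share = εs/(εs + |εd|) = 0.7/(0.7 + 0.4) = 7/11; seller share = |εd|/(εs + |εd|) = 4/11.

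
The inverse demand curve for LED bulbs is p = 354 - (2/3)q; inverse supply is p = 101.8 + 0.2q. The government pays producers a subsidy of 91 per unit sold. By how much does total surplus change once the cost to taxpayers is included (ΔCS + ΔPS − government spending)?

Net change in total surplus = -4777.5

Pre-subsidy: 354 - (2/3)q = 101.8 + 0.2q gives q* = 291 and p* = 160.
With the subsidy, sellers receive ps = pb + 91 for each unit, where pb is the price buyers pay.
On the curves, pb = 354 - (2/3)q and ps = 101.8 + 0.2q; the wedge ps − pb = 91 gives 101.8 + 0.2q − (354 - (2/3)q) = 91, so q' = 396.
Then pb = 354 − (2/3)·396 = 90 and ps = 101.8 + 0.2·396 = 181.
ΔCS = ½(291 + 396)(160 − 90) = 24045; ΔPS = ½(291 + 396)(181 − 160) = 7213.5.
Government spending = 91 × 396 = 36036.
Net change = 24045 + 7213.5 − 36036 = -4777.5. The loss equals the DWL triangle ½·91·105.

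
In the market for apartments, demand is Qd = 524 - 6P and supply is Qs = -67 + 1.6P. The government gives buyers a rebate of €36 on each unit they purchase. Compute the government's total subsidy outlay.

Government cost = 70380/19

Pre-subsidy: 524 - 6P = -67 + 1.6P gives P* = 2955/38, Q* = 1091/19.
With the rebate, buyers effectively pay Pb = Ps − 36, where Ps is the price sellers receive.
Demand in terms of Ps becomes Qd = 524 − 6(Ps − 36) = 740 - 6Ps. Setting this equal to supply: 740 - 6Ps = -67 + 1.6Ps, so Ps = 4035/38.
Buyers pay Pb = 4035/38 − 36 = 2667/38; Q' = -67 + 1.6·(4035/38) = 1955/19.
Government outlay = subsidy × quantity = 36 × 1955/19 = 70380/19.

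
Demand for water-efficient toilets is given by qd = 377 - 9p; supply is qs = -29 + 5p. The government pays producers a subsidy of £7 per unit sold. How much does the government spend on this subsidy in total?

Government cost = £969.5

Pre-subsidy: 377 - 9p = -29 + 5p gives p* = 29, q* = 116.
With the subsidy, sellers receive ps = pb + 7 for each unit, where pb is the price buyers pay.
Supply in terms of pb becomes qs = -29 + 5(pb + 7) = 6 + 5pb. Setting this equal to demand: 377 - 9pb = 6 + 5pb, so pb = 26.5.
Sellers receive ps = 26.5 + 7 = 33.5; q' = 377 − 9·26.5 = 138.5.
Government outlay = subsidy × quantity = 7 × 138.5 = 969.5.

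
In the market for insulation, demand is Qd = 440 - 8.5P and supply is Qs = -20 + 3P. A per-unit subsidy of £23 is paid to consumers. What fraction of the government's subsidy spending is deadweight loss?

DWL / government spending = 51/302

Pre-subsidy: 440 - 8.5P = -20 + 3P gives P* = 40, Q* = 100.
With the rebate, buyers effectively pay Pb = Ps − 23, where Ps is the price sellers receive.
Demand in terms of Ps becomes Qd = 440 − 8.5(Ps − 23) = 635.5 - 8.5Ps. Setting this equal to supply: 635.5 - 8.5Ps = -20 + 3Ps, so Ps = 57.
Buyers pay Pb = 57 − 23 = 34; Q' = -20 + 3·57 = 151.
ΔCS = ½(100 + 151)(40 − 34) = 753; ΔPS = ½(100 + 151)(57 − 40) = 2133.5.
Government spending = 23 × 151 = 3473.
DWL = ½ × 23 × (151 − 100) = 586.5; fraction = 586.5 / 3473 = 51/302.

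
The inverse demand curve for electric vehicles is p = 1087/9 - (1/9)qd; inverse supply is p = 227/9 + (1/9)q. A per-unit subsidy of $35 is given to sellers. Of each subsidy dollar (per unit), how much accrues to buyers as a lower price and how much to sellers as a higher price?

Buyers gain $17.5 per unit; sellers gain $17.5 per unit

Pre-subsidy: 1087/9 - (1/9)q = 227/9 + (1/9)q gives q* = 430 and p* = 73.
With the subsidy, sellers receive ps = pb + 35 for each unit, where pb is the price buyers pay.
On the curves, pb = 1087/9 - (1/9)q and ps = 227/9 + (1/9)q; the wedge ps − pb = 35 gives 227/9 + (1/9)q − (1087/9 - (1/9)q) = 35, so q' = 587.5.
Then pb = 1087/9 − (1/9)·587.5 = 55.5 and ps = 227/9 + (1/9)·587.5 = 90.5.
Buyers' price falls by p* − pb = 73 − 55.5 = 17.5; sellers' price rises by ps − p* = 90.5 − 73 = 17.5.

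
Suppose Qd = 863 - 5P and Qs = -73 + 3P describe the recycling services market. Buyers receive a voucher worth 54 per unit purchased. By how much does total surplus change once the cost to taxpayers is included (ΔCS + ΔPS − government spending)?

Pre-subsidy: 863 - 5P = -73 + 3P gives P* = 117, Q* = 278.
With the rebate, buyers effectively pay Pb = Ps − 54, where Ps is the price sellers receive.
Demand in terms of Ps becomes Qd = 863 − 5(Ps − 54) = 1133 - 5Ps. Setting this equal to supply: 1133 - 5Ps = -73 + 3Ps, so Ps = 150.75.
Buyers pay Pb = 150.75 − 54 = 96.75; Q' = -73 + 3·150.75 = 379.25.
ΔCS = ½(278 + 379.25)(117 − 96.75) = 6654.65625; ΔPS = ½(278 + 379.25)(150.75 − 117) = 11091.09375.
Government spending = 54 × 379.25 = 20479.5.
Net change = 6654.65625 + 11091.09375 − 20479.5 = -2733.75. The loss equals the DWL triangle ½·54·101.25.

Net change in total surplus = -2733.75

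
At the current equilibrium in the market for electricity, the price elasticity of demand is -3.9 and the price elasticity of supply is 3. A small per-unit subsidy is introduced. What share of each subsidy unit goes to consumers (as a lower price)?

Consumer share = 10/23

For a small subsidy around the equilibrium, the benefit split depends on the relative slopes, which at a point are proportional to the elasticities.
Buyer share = εs/(εs + |εd|) = 3/(3 + 3.9) = 10/23; seller share = |εd|/(εs + |εd|) = 13/23.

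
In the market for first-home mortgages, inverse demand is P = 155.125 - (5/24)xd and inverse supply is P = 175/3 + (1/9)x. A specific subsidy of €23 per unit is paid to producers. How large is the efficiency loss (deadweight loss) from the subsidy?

Deadweight loss = €828

Pre-subsidy: 155.125 - (5/24)x = 175/3 + (1/9)x gives x* = 303 and P* = 92.
With the subsidy, sellers receive Ps = Pb + 23 for each unit, where Pb is the price buyers pay.
On the curves, Pb = 155.125 - (5/24)x and Ps = 175/3 + (1/9)x; the wedge Ps − Pb = 23 gives 175/3 + (1/9)x − (155.125 - (5/24)x) = 23, so x' = 375.
Then Pb = 155.125 − (5/24)·375 = 77 and Ps = 175/3 + (1/9)·375 = 100.
The subsidy expands output by 375 − 303 = 72 past the efficient level; on those units the gap between marginal cost and willingness to pay runs from 0 up to 23.
DWL = ½ × 23 × 72 = 828.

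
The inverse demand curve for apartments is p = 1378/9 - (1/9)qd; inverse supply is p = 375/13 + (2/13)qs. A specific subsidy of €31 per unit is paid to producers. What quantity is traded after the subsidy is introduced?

q' = 586

Pre-subsidy: 1378/9 - (1/9)q = 375/13 + (2/13)q gives q* = 469 and p* = 101.
With the subsidy, sellers receive ps = pb + 31 for each unit, where pb is the price buyers pay.
On the curves, pb = 1378/9 - (1/9)q and ps = 375/13 + (2/13)q; the wedge ps − pb = 31 gives 375/13 + (2/13)q − (1378/9 - (1/9)q) = 31, so q' = 586.
Then pb = 1378/9 − (1/9)·586 = 88 and ps = 375/13 + (2/13)·586 = 119.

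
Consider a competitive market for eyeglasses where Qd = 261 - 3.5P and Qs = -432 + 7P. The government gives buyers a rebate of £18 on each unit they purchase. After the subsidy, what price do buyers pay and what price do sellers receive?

Pre-subsidy: 261 - 3.5P = -432 + 7P gives P* = 66, Q* = 30.
With the rebate, buyers effectively pay Pb = Ps − 18, where Ps is the price sellers receive.
Demand in terms of Ps becomes Qd = 261 − 3.5(Ps − 18) = 324 - 3.5Ps. Setting this equal to supply: 324 - 3.5Ps = -432 + 7Ps, so Ps = 72.
Buyers pay Pb = 72 − 18 = 54; Q' = -432 + 7·72 = 72.

Buyers pay £54; sellers receive £72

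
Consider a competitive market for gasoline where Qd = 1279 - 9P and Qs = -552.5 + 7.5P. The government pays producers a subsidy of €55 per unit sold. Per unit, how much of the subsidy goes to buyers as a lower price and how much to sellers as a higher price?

Buyers gain €25 per unit; sellers gain €30 per unit

Pre-subsidy: 1279 - 9P = -552.5 + 7.5P gives P* = 111, Q* = 280.
With the subsidy, sellers receive Ps = Pb + 55 for each unit, where Pb is the price buyers pay.
Supply in terms of Pb becomes Qs = -552.5 + 7.5(Pb + 55) = -140 + 7.5Pb. Setting this equal to demand: 1279 - 9Pb = -140 + 7.5Pb, so Pb = 86.
Sellers receive Ps = 86 + 55 = 141; Q' = 1279 − 9·86 = 505.
Buyers' price falls by P* − Pb = 111 − 86 = 25; sellers' price rises by Ps − P* = 141 − 111 = 30.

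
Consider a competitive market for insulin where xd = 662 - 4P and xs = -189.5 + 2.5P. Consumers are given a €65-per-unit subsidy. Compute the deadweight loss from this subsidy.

Deadweight loss = €3250

Pre-subsidy: 662 - 4P = -189.5 + 2.5P gives P* = 131, x* = 138.
With the rebate, buyers effectively pay Pb = Ps − 65, where Ps is the price sellers receive.
Demand in terms of Ps becomes xd = 662 − 4(Ps − 65) = 922 - 4Ps. Setting this equal to supply: 922 - 4Ps = -189.5 + 2.5Ps, so Ps = 171.
Buyers pay Pb = 171 − 65 = 106; x' = -189.5 + 2.5·171 = 238.
The subsidy expands output by 238 − 138 = 100 past the efficient level; on those units the gap between marginal cost and willingness to pay runs from 0 up to 65.
DWL = ½ × 65 × 100 = 3250.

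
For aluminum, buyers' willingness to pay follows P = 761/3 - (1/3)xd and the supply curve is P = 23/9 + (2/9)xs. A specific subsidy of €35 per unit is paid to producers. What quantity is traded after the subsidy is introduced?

x' = 515

Pre-subsidy: 761/3 - (1/3)x = 23/9 + (2/9)x gives x* = 452 and P* = 103.
With the subsidy, sellers receive Ps = Pb + 35 for each unit, where Pb is the price buyers pay.
On the curves, Pb = 761/3 - (1/3)x and Ps = 23/9 + (2/9)x; the wedge Ps − Pb = 35 gives 23/9 + (2/9)x − (761/3 - (1/3)x) = 35, so x' = 515.
Then Pb = 761/3 − (1/3)·515 = 82 and Ps = 23/9 + (2/9)·515 = 117.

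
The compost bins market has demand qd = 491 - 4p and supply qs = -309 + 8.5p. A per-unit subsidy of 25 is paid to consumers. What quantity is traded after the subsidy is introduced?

q' = 303

Pre-subsidy: 491 - 4p = -309 + 8.5p gives p* = 64, q* = 235.
With the rebate, buyers effectively pay pb = ps − 25, where ps is the price sellers receive.
Demand in terms of ps becomes qd = 491 − 4(ps − 25) = 591 - 4ps. Setting this equal to supply: 591 - 4ps = -309 + 8.5ps, so ps = 72.
Buyers pay pb = 72 − 25 = 47; q' = -309 + 8.5·72 = 303.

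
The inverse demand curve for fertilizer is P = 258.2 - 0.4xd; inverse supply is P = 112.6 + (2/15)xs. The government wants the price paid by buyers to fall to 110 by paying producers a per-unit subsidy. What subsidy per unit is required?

At a buyer price of 110, quantity demanded is 645.5 − 2.5·110 = 370.5.
Sellers supply 370.5 only when they receive Ps = 112.6 + (2/15)·370.5 = 162.
s = Ps − Pb = 162 − 110 = 52.

Required subsidy s = 52 per unit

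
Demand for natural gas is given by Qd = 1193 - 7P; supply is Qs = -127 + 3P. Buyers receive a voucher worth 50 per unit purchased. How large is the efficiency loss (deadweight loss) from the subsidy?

Deadweight loss = 2625

Pre-subsidy: 1193 - 7P = -127 + 3P gives P* = 132, Q* = 269.
With the rebate, buyers effectively pay Pb = Ps − 50, where Ps is the price sellers receive.
Demand in terms of Ps becomes Qd = 1193 − 7(Ps − 50) = 1543 - 7Ps. Setting this equal to supply: 1543 - 7Ps = -127 + 3Ps, so Ps = 167.
Buyers pay Pb = 167 − 50 = 117; Q' = -127 + 3·167 = 374.
The subsidy expands output by 374 − 269 = 105 past the efficient level; on those units the gap between marginal cost and willingness to pay runs from 0 up to 50.
DWL = ½ × 50 × 105 = 2625.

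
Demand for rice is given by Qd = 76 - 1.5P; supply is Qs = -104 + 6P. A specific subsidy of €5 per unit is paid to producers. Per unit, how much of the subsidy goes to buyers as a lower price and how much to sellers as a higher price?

Buyers gain €4 per unit; sellers gain €1 per unit

Pre-subsidy: 76 - 1.5P = -104 + 6P gives P* = 24, Q* = 40.
With the subsidy, sellers receive Ps = Pb + 5 for each unit, where Pb is the price buyers pay.
Supply in terms of Pb becomes Qs = -104 + 6(Pb + 5) = -74 + 6Pb. Setting this equal to demand: 76 - 1.5Pb = -74 + 6Pb, so Pb = 20.
Sellers receive Ps = 20 + 5 = 25; Q' = 76 − 1.5·20 = 46.
Buyers' price falls by P* − Pb = 24 − 20 = 4; sellers' price rises by Ps − P* = 25 − 24 = 1.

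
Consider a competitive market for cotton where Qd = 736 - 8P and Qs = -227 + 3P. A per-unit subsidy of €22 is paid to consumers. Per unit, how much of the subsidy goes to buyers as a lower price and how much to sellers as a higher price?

Buyers gain €6 per unit; sellers gain €16 per unit

Pre-subsidy: 736 - 8P = -227 + 3P gives P* = 963/11, Q* = 392/11.
With the rebate, buyers effectively pay Pb = Ps − 22, where Ps is the price sellers receive.
Demand in terms of Ps becomes Qd = 736 − 8(Ps − 22) = 912 - 8Ps. Setting this equal to supply: 912 - 8Ps = -227 + 3Ps, so Ps = 1139/11.
Buyers pay Pb = 1139/11 − 22 = 897/11; Q' = -227 + 3·(1139/11) = 920/11.
Buyers' price falls by P* − Pb = 963/11 − 897/11 = 6; sellers' price rises by Ps − P* = 1139/11 − 963/11 = 16.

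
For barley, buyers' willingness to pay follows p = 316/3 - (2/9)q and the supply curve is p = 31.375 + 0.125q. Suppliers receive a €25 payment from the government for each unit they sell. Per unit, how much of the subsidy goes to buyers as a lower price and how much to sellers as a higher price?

Pre-subsidy: 316/3 - (2/9)q = 31.375 + 0.125q gives q* = 213 and p* = 58.
With the subsidy, sellers receive ps = pb + 25 for each unit, where pb is the price buyers pay.
On the curves, pb = 316/3 - (2/9)q and ps = 31.375 + 0.125q; the wedge ps − pb = 25 gives 31.375 + 0.125q − (316/3 - (2/9)q) = 25, so q' = 285.
Then pb = 316/3 − (2/9)·285 = 42 and ps = 31.375 + 0.125·285 = 67.
Buyers' price falls by p* − pb = 58 − 42 = 16; sellers' price rises by ps − p* = 67 − 58 = 9.

Buyers gain €16 per unit; sellers gain €9 per unit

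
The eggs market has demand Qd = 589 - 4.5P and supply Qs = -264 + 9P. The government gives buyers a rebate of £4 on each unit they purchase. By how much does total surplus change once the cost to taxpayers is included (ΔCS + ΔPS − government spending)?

Net change in total surplus = -£24

Pre-subsidy: 589 - 4.5P = -264 + 9P gives P* = 1706/27, Q* = 914/3.
With the rebate, buyers effectively pay Pb = Ps − 4, where Ps is the price sellers receive.
Demand in terms of Ps becomes Qd = 589 − 4.5(Ps − 4) = 607 - 4.5Ps. Setting this equal to supply: 607 - 4.5Ps = -264 + 9Ps, so Ps = 1742/27.
Buyers pay Pb = 1742/27 − 4 = 1634/27; Q' = -264 + 9·(1742/27) = 950/3.
ΔCS = ½(914/3 + 950/3)(1706/27 − 1634/27) = 7456/9; ΔPS = ½(914/3 + 950/3)(1742/27 − 1706/27) = 3728/9.
Government spending = 4 × 950/3 = 3800/3.
Net change = 7456/9 + 3728/9 − 3800/3 = -24. The loss equals the DWL triangle ½·4·12.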